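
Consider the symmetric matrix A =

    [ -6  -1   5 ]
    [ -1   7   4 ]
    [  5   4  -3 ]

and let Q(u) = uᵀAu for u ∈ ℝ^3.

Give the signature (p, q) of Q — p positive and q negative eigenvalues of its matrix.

(1, 2)

Applying the same elementary operations to the rows and columns of A produces a congruent diagonal matrix with entries -6, 43/6, -10/43.
That gives 1 positive, 2 negative pivots.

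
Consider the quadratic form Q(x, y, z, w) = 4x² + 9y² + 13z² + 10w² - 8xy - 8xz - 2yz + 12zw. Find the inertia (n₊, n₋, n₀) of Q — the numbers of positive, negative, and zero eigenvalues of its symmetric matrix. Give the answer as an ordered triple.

(4, 0, 0)

The associated matrix is A = [[4, -4, -4, 0], [-4, 9, -1, 0], [-4, -1, 13, 6], [0, 0, 6, 10]].
Congruent diagonalization of A (simultaneous row and column reduction) yields pivots 4, 5, 4, 1.
So there are 4 positive pivots.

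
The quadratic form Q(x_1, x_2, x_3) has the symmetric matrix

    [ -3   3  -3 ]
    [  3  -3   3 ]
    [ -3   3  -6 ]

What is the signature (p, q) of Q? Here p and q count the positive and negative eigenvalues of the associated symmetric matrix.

(0, 2)

Symmetric row and column elimination reduces A to a congruent diagonal form with pivots -3, 0, -3.
So there are 2 negative, 1 zero pivots.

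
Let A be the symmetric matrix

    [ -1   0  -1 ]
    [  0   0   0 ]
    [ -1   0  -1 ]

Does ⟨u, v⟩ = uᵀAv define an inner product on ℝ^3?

Congruent diagonalization of A (simultaneous row and column reduction) yields pivots -1, 0, 0.
So there are 1 negative, 2 zero pivots.
Hence Q is negative semidefinite.
⟨·,·⟩ is an inner product exactly when A is positive definite.

no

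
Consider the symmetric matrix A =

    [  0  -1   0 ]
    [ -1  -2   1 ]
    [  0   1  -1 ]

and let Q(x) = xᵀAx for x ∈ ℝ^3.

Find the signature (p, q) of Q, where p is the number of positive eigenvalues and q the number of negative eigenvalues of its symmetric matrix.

By Sylvester's law of inertia any congruent diagonalization of A has 1 positive, 2 negative and 0 zero entries.

(1, 2)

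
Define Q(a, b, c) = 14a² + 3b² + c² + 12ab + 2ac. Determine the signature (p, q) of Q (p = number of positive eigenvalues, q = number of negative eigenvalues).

The associated matrix is A = [[14, 6, 1], [6, 3, 0], [1, 0, 1]].
Row-reducing A symmetrically gives the diagonal entries 14, 3/7, 1/2.
So there are 3 positive pivots.

(3, 0)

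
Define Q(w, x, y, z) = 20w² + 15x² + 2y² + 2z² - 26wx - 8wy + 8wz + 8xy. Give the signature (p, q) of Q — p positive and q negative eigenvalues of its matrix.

(4, 0)

Write A = [[20, -13, -4, 4], [-13, 15, 4, 0], [-4, 4, 2, 0], [4, 0, 0, 2]].
Applying the same elementary operations to the rows and columns of A produces a congruent diagonal matrix with entries 20, 131/20, 118/131, 6/59.
So there are 4 positive pivots.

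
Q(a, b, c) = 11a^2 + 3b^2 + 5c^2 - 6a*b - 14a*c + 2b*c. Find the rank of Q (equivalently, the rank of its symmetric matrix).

3

Write A = [[11, -3, -7], [-3, 3, 1], [-7, 1, 5]].
An LDLᵀ factorisation of A has diagonal entries 11, 24/11, 1/6.
Counting signs: 3 positive.
The rank is the number of nonzero pivots: 3.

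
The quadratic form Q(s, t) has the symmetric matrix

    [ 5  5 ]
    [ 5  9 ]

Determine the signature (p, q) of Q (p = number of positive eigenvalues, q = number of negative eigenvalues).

Symmetric row and column elimination reduces A to a congruent diagonal form with pivots 5, 4.
So there are 2 positive pivots.

(2, 0)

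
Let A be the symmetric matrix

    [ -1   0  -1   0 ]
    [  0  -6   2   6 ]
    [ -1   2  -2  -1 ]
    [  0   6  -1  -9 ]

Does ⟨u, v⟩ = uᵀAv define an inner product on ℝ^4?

Congruent diagonalization of A (simultaneous row and column reduction) yields pivots -1, -6, -1/3, 0.
Counting signs: 3 negative, 1 zero.
Hence Q is negative semidefinite.
⟨·,·⟩ is an inner product exactly when A is positive definite.

no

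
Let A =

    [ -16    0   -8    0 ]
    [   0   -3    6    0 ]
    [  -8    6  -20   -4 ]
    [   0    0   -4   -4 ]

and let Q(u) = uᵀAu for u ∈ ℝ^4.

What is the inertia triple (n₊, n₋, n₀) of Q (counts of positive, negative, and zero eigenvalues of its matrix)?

(0, 3, 1)

Symmetric row and column elimination reduces A to a congruent diagonal form with pivots -16, -3, -4, 0.
That gives 3 negative, 1 zero pivots.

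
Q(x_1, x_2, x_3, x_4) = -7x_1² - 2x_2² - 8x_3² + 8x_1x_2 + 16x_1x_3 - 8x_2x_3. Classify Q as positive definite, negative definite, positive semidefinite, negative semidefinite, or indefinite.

indefinite

The symmetric matrix is A = [[-7, 4, 8, 0], [4, -2, -4, 0], [8, -4, -8, 0], [0, 0, 0, 0]].
Row-reducing A symmetrically gives the diagonal entries -7, 2/7, 0, 0.
That gives 1 positive, 1 negative, 2 zero pivots.
Hence Q is indefinite.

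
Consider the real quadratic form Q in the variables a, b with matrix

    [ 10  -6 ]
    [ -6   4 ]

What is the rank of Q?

2

Symmetric row and column elimination reduces A to a congruent diagonal form with pivots 10, 2/5.
Counting signs: 2 positive.
The rank is the number of nonzero pivots: 2.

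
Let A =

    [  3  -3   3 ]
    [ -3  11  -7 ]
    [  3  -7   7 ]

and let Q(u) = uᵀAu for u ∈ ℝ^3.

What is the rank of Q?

3

Symmetric row and column elimination reduces A to a congruent diagonal form with pivots 3, 8, 2.
So there are 3 positive pivots.
The rank is the number of nonzero pivots: 3.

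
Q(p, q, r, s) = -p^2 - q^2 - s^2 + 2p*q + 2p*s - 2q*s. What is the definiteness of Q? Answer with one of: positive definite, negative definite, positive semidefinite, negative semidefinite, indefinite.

The associated matrix is A = [[-1, 1, 0, 1], [1, -1, 0, -1], [0, 0, 0, 0], [1, -1, 0, -1]].
Symmetric row and column elimination reduces A to a congruent diagonal form with pivots -1, 0, 0, 0.
That gives 1 negative, 3 zero pivots.
Hence Q is negative semidefinite.

negative semidefinite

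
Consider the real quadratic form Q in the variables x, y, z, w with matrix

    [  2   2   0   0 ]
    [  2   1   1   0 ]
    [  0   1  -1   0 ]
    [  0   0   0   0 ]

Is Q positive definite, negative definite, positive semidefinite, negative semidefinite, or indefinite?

indefinite

Applying the same elementary operations to the rows and columns of A produces a congruent diagonal matrix with entries 2, -1, 0, 0.
So there are 1 positive, 1 negative, 2 zero pivots.
Hence Q is indefinite.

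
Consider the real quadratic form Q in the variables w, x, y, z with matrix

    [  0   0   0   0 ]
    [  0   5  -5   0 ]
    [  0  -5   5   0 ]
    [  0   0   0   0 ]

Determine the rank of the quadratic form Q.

Row-reducing A symmetrically gives the diagonal entries 0, 5, 0, 0.
Counting signs: 1 positive, 3 zero.
The rank is the number of nonzero pivots: 1.

1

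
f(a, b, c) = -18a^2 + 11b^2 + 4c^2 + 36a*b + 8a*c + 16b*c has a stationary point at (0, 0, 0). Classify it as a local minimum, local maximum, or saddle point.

saddle point

The Hessian at the origin is H = [[-36, 36, 8], [36, 22, 16], [8, 16, 8]].
Symmetric row and column elimination reduces H to a congruent diagonal form with pivots -36, 58, -40/261.
That gives 1 positive, 2 negative pivots.
H is indefinite, so the origin is a saddle point.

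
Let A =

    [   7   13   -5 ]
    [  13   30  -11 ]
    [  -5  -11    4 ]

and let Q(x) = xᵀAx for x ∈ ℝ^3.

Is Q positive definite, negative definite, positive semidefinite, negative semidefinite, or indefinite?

An LDLᵀ factorisation of A has diagonal entries 7, 41/7, -3/41.
So there are 2 positive, 1 negative pivots.
Hence Q is indefinite.

indefinite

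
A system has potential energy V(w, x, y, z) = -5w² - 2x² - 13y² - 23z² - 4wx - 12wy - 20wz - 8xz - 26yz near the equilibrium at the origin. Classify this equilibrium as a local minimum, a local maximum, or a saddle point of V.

local maximum

The Hessian at the origin is H = [[-10, -4, -12, -20], [-4, -4, 0, -8], [-12, 0, -26, -26], [-20, -8, -26, -46]].
An LDLᵀ factorisation of H has diagonal entries -10, -12/5, -2, -4.
That gives 4 negative pivots.
H is negative definite, so the origin is a strict local maximum.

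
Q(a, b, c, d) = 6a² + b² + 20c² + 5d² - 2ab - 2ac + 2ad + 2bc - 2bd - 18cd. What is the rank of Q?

The symmetric matrix is A = [[6, -1, -1, 1], [-1, 1, 1, -1], [-1, 1, 20, -9], [1, -1, -9, 5]].
Applying the same elementary operations to the rows and columns of A produces a congruent diagonal matrix with entries 6, 5/6, 19, 12/19.
Counting signs: 4 positive.
The rank is the number of nonzero pivots: 4.

4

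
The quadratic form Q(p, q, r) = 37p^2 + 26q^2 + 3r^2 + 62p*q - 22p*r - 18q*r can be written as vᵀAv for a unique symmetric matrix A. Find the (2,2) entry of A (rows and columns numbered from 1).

The coefficient of q^2 in Q is 26, and that is exactly A[2,2].

26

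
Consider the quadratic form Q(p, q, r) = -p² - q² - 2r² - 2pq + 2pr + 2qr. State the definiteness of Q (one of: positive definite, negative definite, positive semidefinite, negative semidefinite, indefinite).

negative semidefinite

The associated matrix is A = [[-1, -1, 1], [-1, -1, 1], [1, 1, -2]].
Row-reducing A symmetrically gives the diagonal entries -1, 0, -1.
Counting signs: 2 negative, 1 zero.
Hence Q is negative semidefinite.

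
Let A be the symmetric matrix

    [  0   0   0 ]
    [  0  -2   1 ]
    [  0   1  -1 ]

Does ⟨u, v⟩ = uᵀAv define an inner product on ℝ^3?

Applying the same elementary operations to the rows and columns of A produces a congruent diagonal matrix with entries 0, -2, -1/2.
That gives 2 negative, 1 zero pivots.
Hence Q is negative semidefinite.
⟨·,·⟩ is an inner product exactly when A is positive definite.

no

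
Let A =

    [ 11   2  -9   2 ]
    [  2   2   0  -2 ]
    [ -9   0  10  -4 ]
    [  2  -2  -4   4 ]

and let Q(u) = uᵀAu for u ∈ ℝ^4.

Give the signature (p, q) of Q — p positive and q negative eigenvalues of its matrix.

Congruent diagonalization of A (simultaneous row and column reduction) yields pivots 11, 18/11, 1, 2/9.
So there are 4 positive pivots.

(4, 0)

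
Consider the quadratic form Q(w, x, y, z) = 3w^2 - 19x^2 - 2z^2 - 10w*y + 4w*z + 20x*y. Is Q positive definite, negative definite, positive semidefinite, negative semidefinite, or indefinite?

indefinite

The symmetric matrix is A = [[3, 0, -5, 2], [0, -19, 10, 0], [-5, 10, 0, 0], [2, 0, 0, -2]].
Symmetric row and column elimination reduces A to a congruent diagonal form with pivots 3, -19, -175/57, 2/7.
Counting signs: 2 positive, 2 negative.
Hence Q is indefinite.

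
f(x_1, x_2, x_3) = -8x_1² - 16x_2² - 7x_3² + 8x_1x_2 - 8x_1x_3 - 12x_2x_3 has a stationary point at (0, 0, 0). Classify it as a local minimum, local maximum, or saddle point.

local maximum

The Hessian at the origin is H = [[-16, 8, -8], [8, -32, -12], [-8, -12, -14]].
Congruent diagonalization of H (simultaneous row and column reduction) yields pivots -16, -28, -6/7.
So there are 3 negative pivots.
H is negative definite, so the origin is a strict local maximum.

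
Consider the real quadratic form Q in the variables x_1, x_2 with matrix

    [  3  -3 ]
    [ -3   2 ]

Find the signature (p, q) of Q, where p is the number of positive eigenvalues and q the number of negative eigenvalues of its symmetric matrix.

Applying the same elementary operations to the rows and columns of A produces a congruent diagonal matrix with entries 3, -1.
That gives 1 positive, 1 negative pivots.

(1, 1)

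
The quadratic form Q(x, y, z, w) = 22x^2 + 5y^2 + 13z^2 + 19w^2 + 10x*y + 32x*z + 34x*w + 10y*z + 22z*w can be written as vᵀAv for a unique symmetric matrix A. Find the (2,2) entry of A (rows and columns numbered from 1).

The coefficient of y^2 in Q is 5, and that is exactly A[2,2].

5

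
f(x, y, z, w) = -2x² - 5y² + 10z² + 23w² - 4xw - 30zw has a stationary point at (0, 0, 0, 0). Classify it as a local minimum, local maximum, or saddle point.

The Hessian at the origin is H = [[-4, 0, 0, -4], [0, -10, 0, 0], [0, 0, 20, -30], [-4, 0, -30, 46]].
Applying the same elementary operations to the rows and columns of H produces a congruent diagonal matrix with entries -4, -10, 20, 5.
Counting signs: 2 positive, 2 negative.
H is indefinite, so the origin is a saddle point.

saddle point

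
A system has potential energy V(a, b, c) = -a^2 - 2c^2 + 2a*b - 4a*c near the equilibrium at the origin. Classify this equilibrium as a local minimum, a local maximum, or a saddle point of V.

saddle point

The Hessian at the origin is H = [[-2, 2, -4], [2, 0, 0], [-4, 0, -4]].
Congruent diagonalization of H (simultaneous row and column reduction) yields pivots -2, 2, -4.
So there are 1 positive, 2 negative pivots.
H is indefinite, so the origin is a saddle point.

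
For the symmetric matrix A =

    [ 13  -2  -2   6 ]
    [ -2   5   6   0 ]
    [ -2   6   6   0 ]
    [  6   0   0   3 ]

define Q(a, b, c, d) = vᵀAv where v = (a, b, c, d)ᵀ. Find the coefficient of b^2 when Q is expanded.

The coefficient of b^2 is the diagonal entry A[2,2] = 5.

5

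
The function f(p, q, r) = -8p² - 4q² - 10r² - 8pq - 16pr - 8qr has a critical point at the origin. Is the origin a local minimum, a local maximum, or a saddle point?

The Hessian at the origin is H = [[-16, -8, -16], [-8, -8, -8], [-16, -8, -20]].
An LDLᵀ factorisation of H has diagonal entries -16, -4, -4.
Counting signs: 3 negative.
H is negative definite, so the origin is a strict local maximum.

local maximum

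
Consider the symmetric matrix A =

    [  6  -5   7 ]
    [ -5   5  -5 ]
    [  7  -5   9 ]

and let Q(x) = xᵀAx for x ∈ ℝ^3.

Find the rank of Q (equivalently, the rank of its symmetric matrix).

Row-reducing A symmetrically gives the diagonal entries 6, 5/6, 0.
That gives 2 positive, 1 zero pivots.
The rank is the number of nonzero pivots: 2.

2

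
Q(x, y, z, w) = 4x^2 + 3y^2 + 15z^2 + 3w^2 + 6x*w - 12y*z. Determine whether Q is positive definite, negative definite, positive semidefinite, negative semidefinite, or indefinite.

positive definite

The symmetric matrix is A = [[4, 0, 0, 3], [0, 3, -6, 0], [0, -6, 15, 0], [3, 0, 0, 3]].
An LDLᵀ factorisation of A has diagonal entries 4, 3, 3, 3/4.
So there are 4 positive pivots.
Hence Q is positive definite.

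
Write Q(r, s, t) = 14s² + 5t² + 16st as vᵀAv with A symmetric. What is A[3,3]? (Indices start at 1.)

5

The coefficient of t² in Q is 5, and that is exactly A[3,3].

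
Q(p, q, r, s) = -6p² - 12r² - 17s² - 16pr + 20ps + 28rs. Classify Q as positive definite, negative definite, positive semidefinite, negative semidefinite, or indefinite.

negative semidefinite

The symmetric matrix is A = [[-6, 0, -8, 10], [0, 0, 0, 0], [-8, 0, -12, 14], [10, 0, 14, -17]].
Symmetric row and column elimination reduces A to a congruent diagonal form with pivots -6, 0, -4/3, 0.
That gives 2 negative, 2 zero pivots.
Hence Q is negative semidefinite.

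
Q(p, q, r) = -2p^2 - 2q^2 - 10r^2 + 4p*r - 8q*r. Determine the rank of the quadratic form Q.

The associated matrix is A = [[-2, 0, 2], [0, -2, -4], [2, -4, -10]].
Applying the same elementary operations to the rows and columns of A produces a congruent diagonal matrix with entries -2, -2, 0.
That gives 2 negative, 1 zero pivots.
The rank is the number of nonzero pivots: 2.

2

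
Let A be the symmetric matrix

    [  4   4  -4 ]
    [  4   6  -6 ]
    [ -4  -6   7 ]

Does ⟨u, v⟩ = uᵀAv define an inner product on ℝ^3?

yes

Leading principal minors: Δ_1 = 4, Δ_2 = 8, Δ_3 = 8.
All leading principal minors are positive, so by Sylvester's criterion Q is positive definite.
⟨·,·⟩ is an inner product exactly when A is positive definite.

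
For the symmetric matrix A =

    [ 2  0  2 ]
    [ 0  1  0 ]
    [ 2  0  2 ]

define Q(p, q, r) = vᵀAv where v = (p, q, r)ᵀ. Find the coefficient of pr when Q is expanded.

The coefficient of pr is A[1,3] + A[3,1] = 2·2 = 4.

4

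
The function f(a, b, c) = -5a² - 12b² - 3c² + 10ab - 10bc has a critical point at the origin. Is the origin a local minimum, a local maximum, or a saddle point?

The Hessian at the origin is H = [[-10, 10, 0], [10, -24, -10], [0, -10, -6]].
Row-reducing H symmetrically gives the diagonal entries -10, -14, 8/7.
That gives 1 positive, 2 negative pivots.
H is indefinite, so the origin is a saddle point.

saddle point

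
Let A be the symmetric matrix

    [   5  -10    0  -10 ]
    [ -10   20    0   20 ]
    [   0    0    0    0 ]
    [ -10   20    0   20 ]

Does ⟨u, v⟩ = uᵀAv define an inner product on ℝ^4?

Symmetric row and column elimination reduces A to a congruent diagonal form with pivots 5, 0, 0, 0.
That gives 1 positive, 3 zero pivots.
Hence Q is positive semidefinite.
⟨·,·⟩ is an inner product exactly when A is positive definite.

no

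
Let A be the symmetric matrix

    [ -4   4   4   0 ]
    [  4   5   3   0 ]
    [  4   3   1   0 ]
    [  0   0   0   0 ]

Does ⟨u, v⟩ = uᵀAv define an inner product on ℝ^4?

Symmetric row and column elimination reduces A to a congruent diagonal form with pivots -4, 9, -4/9, 0.
That gives 1 positive, 2 negative, 1 zero pivots.
Hence Q is indefinite.
⟨·,·⟩ is an inner product exactly when A is positive definite.

no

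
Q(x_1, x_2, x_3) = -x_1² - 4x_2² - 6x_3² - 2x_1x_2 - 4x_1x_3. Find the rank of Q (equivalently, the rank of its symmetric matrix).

3

The associated matrix is A = [[-1, -1, -2], [-1, -4, 0], [-2, 0, -6]].
An LDLᵀ factorisation of A has diagonal entries -1, -3, -2/3.
That gives 3 negative pivots.
The rank is the number of nonzero pivots: 3.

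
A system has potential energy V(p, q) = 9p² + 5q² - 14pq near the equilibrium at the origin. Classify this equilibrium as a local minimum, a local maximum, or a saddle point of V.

The Hessian at the origin is H = [[18, -14], [-14, 10]].
det H = 18·10 − (-14)² = -16 < 0, so H is indefinite.
Therefore the origin is a saddle point.

saddle point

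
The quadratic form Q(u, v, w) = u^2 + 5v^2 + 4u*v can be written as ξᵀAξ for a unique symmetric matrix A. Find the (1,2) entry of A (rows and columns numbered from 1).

The coefficient of u·v in Q is 4. For a symmetric A this equals A[1,2] + A[2,1] = 2·A[1,2].
So A[1,2] = 4/2 = 2.

2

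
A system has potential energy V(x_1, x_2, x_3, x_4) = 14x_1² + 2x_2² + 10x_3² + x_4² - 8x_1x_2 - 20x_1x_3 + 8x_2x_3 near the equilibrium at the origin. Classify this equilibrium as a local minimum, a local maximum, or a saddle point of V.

local minimum

The Hessian at the origin is H = [[28, -8, -20, 0], [-8, 4, 8, 0], [-20, 8, 20, 0], [0, 0, 0, 2]].
Symmetric row and column elimination reduces H to a congruent diagonal form with pivots 28, 12/7, 8/3, 2.
Counting signs: 4 positive.
H is positive definite, so the origin is a strict local minimum.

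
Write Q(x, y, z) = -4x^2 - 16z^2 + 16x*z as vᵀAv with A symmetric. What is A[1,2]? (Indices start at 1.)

0

The coefficient of x·y in Q is 0. For a symmetric A this equals A[1,2] + A[2,1] = 2·A[1,2].
So A[1,2] = 0/2 = 0.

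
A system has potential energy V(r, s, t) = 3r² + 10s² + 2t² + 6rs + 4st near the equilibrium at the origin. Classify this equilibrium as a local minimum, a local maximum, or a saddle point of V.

The Hessian at the origin is H = [[6, 6, 0], [6, 20, 4], [0, 4, 4]].
Congruent diagonalization of H (simultaneous row and column reduction) yields pivots 6, 14, 20/7.
So there are 3 positive pivots.
H is positive definite, so the origin is a strict local minimum.

local minimum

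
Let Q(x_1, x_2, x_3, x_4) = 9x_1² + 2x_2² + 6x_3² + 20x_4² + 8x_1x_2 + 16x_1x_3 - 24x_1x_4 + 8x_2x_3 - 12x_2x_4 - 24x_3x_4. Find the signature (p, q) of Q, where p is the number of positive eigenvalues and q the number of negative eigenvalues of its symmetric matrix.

The symmetric matrix is A = [[9, 4, 8, -12], [4, 2, 4, -6], [8, 4, 6, -12], [-12, -6, -12, 20]].
Row-reducing A symmetrically gives the diagonal entries 9, 2/9, -2, 2.
So there are 3 positive, 1 negative pivots.

(3, 1)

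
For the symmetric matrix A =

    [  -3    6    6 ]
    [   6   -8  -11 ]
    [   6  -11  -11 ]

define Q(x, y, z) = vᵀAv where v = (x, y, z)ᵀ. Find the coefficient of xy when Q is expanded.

The coefficient of xy is A[1,2] + A[2,1] = 2·6 = 12.

12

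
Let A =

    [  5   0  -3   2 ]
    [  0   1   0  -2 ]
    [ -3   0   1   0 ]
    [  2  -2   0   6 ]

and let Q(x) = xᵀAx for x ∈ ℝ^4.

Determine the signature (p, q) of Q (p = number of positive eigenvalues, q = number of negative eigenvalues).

Row-reducing A symmetrically gives the diagonal entries 5, 1, -4/5, 3.
That gives 3 positive, 1 negative pivots.

(3, 1)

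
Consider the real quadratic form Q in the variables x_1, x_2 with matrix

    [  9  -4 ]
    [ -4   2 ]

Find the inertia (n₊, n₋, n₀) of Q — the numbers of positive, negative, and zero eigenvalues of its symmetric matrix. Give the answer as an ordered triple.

Applying the same elementary operations to the rows and columns of A produces a congruent diagonal matrix with entries 9, 2/9.
Counting signs: 2 positive.

(2, 0, 0)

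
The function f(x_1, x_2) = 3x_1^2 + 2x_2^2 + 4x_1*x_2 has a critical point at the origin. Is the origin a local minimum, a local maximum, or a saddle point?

The Hessian at the origin is H = [[6, 4], [4, 4]].
det H = 6·4 − (4)² = 8 > 0 and H[1,1] = 6 > 0, so H is positive definite.
Therefore the origin is a local minimum.

local minimum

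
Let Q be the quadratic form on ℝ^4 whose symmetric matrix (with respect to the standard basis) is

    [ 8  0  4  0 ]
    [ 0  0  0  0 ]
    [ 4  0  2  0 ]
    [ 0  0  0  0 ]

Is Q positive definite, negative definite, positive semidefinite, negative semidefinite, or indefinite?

positive semidefinite

Applying the same elementary operations to the rows and columns of A produces a congruent diagonal matrix with entries 8, 0, 0, 0.
So there are 1 positive, 3 zero pivots.
Hence Q is positive semidefinite.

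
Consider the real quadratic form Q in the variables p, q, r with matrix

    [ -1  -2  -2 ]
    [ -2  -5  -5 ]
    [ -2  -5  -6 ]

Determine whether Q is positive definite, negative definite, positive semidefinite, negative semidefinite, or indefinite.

Leading principal minors: Δ_1 = -1, Δ_2 = 1, Δ_3 = -1.
The signs alternate starting with Δ_1 < 0, so by Sylvester's criterion Q is negative definite.

negative definite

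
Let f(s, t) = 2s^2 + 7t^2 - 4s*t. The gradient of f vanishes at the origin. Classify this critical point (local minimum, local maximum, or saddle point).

local minimum

The Hessian at the origin is H = [[4, -4], [-4, 14]].
det H = 4·14 − (-4)² = 40 > 0 and H[1,1] = 4 > 0, so H is positive definite.
Therefore the origin is a local minimum.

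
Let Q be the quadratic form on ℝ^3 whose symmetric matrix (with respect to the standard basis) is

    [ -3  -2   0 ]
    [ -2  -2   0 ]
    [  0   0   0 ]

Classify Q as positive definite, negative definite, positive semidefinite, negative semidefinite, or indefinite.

Symmetric row and column elimination reduces A to a congruent diagonal form with pivots -3, -2/3, 0.
So there are 2 negative, 1 zero pivots.
Hence Q is negative semidefinite.

negative semidefinite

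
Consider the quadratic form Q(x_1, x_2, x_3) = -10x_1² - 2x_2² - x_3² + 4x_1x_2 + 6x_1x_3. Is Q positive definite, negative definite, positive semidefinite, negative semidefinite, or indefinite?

indefinite

Write A = [[-10, 2, 3], [2, -2, 0], [3, 0, -1]].
Row-reducing A symmetrically gives the diagonal entries -10, -8/5, 1/8.
So there are 1 positive, 2 negative pivots.
Hence Q is indefinite.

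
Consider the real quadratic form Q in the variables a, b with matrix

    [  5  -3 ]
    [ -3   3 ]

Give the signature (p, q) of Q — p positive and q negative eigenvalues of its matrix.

(2, 0)

An LDLᵀ factorisation of A has diagonal entries 5, 6/5.
So there are 2 positive pivots.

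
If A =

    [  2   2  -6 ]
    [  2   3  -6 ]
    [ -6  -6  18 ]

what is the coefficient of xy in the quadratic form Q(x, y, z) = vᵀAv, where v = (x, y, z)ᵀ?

4

The coefficient of xy is A[1,2] + A[2,1] = 2·2 = 4.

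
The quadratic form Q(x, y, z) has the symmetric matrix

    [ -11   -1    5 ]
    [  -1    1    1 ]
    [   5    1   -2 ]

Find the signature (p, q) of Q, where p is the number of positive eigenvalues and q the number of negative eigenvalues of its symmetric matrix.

(1, 1)

Symmetric row and column elimination reduces A to a congruent diagonal form with pivots -11, 12/11, 0.
Counting signs: 1 positive, 1 negative, 1 zero.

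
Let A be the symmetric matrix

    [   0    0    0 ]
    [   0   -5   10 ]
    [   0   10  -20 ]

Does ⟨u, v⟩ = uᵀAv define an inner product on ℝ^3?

Row-reducing A symmetrically gives the diagonal entries 0, -5, 0.
So there are 1 negative, 2 zero pivots.
Hence Q is negative semidefinite.
⟨·,·⟩ is an inner product exactly when A is positive definite.

no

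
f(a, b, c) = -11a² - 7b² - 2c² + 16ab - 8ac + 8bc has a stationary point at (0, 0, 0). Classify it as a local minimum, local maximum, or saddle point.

The Hessian at the origin is H = [[-22, 16, -8], [16, -14, 8], [-8, 8, -4]].
Congruent diagonalization of H (simultaneous row and column reduction) yields pivots -22, -26/11, 12/13.
Counting signs: 1 positive, 2 negative.
H is indefinite, so the origin is a saddle point.

saddle point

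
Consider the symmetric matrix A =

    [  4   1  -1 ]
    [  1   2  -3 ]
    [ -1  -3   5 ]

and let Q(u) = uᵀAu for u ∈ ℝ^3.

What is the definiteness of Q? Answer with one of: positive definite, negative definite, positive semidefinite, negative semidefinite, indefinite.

positive definite

Symmetric row and column elimination reduces A to a congruent diagonal form with pivots 4, 7/4, 3/7.
That gives 3 positive pivots.
Hence Q is positive definite.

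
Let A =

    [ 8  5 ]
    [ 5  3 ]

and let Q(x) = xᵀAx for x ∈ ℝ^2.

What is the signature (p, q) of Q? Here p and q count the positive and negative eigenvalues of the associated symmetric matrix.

(1, 1)

Symmetric row and column elimination reduces A to a congruent diagonal form with pivots 8, -1/8.
That gives 1 positive, 1 negative pivots.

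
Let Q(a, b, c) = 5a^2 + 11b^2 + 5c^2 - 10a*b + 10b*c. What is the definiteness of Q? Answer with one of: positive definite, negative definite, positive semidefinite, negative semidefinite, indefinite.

The symmetric matrix of Q is A = [[5, -5, 0], [-5, 11, 5], [0, 5, 5]].
Leading principal minors: Δ_1 = 5, Δ_2 = 30, Δ_3 = 25.
All leading principal minors are positive, so by Sylvester's criterion Q is positive definite.

positive definite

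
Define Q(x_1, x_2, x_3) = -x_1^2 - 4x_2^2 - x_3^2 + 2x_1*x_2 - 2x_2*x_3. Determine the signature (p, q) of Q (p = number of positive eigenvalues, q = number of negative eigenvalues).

The symmetric matrix is A = [[-1, 1, 0], [1, -4, -1], [0, -1, -1]].
An LDLᵀ factorisation of A has diagonal entries -1, -3, -2/3.
So there are 3 negative pivots.

(0, 3)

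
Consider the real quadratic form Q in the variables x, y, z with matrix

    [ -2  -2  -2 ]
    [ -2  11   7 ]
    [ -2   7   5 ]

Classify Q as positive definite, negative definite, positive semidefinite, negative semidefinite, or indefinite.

Applying the same elementary operations to the rows and columns of A produces a congruent diagonal matrix with entries -2, 13, 10/13.
So there are 2 positive, 1 negative pivots.
Hence Q is indefinite.

indefinite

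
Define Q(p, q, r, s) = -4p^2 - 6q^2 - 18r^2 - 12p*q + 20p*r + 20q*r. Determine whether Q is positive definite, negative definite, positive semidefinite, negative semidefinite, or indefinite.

The symmetric matrix is A = [[-4, -6, 10, 0], [-6, -6, 10, 0], [10, 10, -18, 0], [0, 0, 0, 0]].
Congruent diagonalization of A (simultaneous row and column reduction) yields pivots -4, 3, -4/3, 0.
So there are 1 positive, 2 negative, 1 zero pivots.
Hence Q is indefinite.

indefinite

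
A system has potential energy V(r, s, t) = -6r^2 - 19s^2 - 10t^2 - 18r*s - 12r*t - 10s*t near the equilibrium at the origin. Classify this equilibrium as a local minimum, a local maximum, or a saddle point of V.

local maximum

The Hessian at the origin is H = [[-12, -18, -12], [-18, -38, -10], [-12, -10, -20]].
Symmetric row and column elimination reduces H to a congruent diagonal form with pivots -12, -11, -24/11.
Counting signs: 3 negative.
H is negative definite, so the origin is a strict local maximum.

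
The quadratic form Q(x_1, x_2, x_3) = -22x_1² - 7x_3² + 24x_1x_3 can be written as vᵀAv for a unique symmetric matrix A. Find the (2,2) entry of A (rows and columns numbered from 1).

0

The coefficient of x_2² in Q is 0, and that is exactly A[2,2].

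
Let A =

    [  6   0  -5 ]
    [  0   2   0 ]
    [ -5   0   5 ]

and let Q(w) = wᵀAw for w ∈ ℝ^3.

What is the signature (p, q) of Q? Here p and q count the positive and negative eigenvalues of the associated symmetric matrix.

Congruent diagonalization of A (simultaneous row and column reduction) yields pivots 6, 2, 5/6.
Counting signs: 3 positive.

(3, 0)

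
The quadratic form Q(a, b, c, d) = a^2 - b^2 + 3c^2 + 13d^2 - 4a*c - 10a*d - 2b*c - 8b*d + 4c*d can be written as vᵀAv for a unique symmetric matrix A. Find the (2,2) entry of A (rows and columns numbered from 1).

The coefficient of b^2 in Q is -1, and that is exactly A[2,2].

-1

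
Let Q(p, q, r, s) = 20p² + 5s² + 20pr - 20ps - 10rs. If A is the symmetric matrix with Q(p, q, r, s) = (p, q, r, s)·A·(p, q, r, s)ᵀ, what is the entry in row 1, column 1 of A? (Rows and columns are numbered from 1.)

The coefficient of p² in Q is 20, and that is exactly A[1,1].

20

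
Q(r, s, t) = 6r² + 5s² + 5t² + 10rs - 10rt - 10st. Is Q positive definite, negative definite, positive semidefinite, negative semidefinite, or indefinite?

positive semidefinite

The associated matrix is A = [[6, 5, -5], [5, 5, -5], [-5, -5, 5]].
Congruent diagonalization of A (simultaneous row and column reduction) yields pivots 6, 5/6, 0.
Counting signs: 2 positive, 1 zero.
Hence Q is positive semidefinite.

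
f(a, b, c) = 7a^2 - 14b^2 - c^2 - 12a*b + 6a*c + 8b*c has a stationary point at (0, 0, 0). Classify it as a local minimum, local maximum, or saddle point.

The Hessian at the origin is H = [[14, -12, 6], [-12, -28, 8], [6, 8, -2]].
Symmetric row and column elimination reduces H to a congruent diagonal form with pivots 14, -268/7, -4/67.
That gives 1 positive, 2 negative pivots.
H is indefinite, so the origin is a saddle point.

saddle point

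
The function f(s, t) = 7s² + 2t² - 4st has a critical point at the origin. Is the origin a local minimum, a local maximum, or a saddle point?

local minimum

The Hessian at the origin is H = [[14, -4], [-4, 4]].
det H = 14·4 − (-4)² = 40 > 0 and H[1,1] = 14 > 0, so H is positive definite.
Therefore the origin is a local minimum.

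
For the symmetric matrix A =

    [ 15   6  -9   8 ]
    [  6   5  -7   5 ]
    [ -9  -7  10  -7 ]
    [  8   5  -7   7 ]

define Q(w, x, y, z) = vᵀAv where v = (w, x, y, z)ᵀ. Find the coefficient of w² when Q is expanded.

The coefficient of w² is the diagonal entry A[1,1] = 15.

15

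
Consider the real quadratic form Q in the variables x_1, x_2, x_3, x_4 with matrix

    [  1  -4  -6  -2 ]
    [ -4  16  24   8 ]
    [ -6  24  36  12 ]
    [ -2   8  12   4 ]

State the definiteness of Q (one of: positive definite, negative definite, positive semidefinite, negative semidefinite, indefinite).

Row-reducing A symmetrically gives the diagonal entries 1, 0, 0, 0.
That gives 1 positive, 3 zero pivots.
Hence Q is positive semidefinite.

positive semidefinite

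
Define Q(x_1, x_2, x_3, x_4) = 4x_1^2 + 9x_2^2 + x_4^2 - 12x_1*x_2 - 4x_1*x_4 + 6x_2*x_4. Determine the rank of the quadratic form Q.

Write A = [[4, -6, 0, -2], [-6, 9, 0, 3], [0, 0, 0, 0], [-2, 3, 0, 1]].
Row-reducing A symmetrically gives the diagonal entries 4, 0, 0, 0.
So there are 1 positive, 3 zero pivots.
The rank is the number of nonzero pivots: 1.

1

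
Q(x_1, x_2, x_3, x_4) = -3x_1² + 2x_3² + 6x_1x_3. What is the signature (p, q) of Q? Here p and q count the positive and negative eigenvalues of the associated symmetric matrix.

(1, 1)

The symmetric matrix is A = [[-3, 0, 3, 0], [0, 0, 0, 0], [3, 0, 2, 0], [0, 0, 0, 0]].
Congruent diagonalization of A (simultaneous row and column reduction) yields pivots -3, 0, 5, 0.
Counting signs: 1 positive, 1 negative, 2 zero.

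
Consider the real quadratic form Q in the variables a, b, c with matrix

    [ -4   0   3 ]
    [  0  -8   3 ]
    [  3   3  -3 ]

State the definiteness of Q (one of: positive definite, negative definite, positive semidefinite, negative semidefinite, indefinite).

indefinite

Applying the same elementary operations to the rows and columns of A produces a congruent diagonal matrix with entries -4, -8, 3/8.
That gives 1 positive, 2 negative pivots.
Hence Q is indefinite.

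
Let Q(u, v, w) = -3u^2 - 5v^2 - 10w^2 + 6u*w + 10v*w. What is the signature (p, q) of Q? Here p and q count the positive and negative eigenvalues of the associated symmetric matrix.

Write A = [[-3, 0, 3], [0, -5, 5], [3, 5, -10]].
Symmetric row and column elimination reduces A to a congruent diagonal form with pivots -3, -5, -2.
So there are 3 negative pivots.

(0, 3)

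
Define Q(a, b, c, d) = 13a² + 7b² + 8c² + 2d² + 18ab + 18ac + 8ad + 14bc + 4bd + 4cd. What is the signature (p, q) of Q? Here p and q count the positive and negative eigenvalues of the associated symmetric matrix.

The associated matrix is A = [[13, 9, 9, 4], [9, 7, 7, 2], [9, 7, 8, 2], [4, 2, 2, 2]].
Congruent diagonalization of A (simultaneous row and column reduction) yields pivots 13, 10/13, 1, 0.
So there are 3 positive, 1 zero pivots.

(3, 0)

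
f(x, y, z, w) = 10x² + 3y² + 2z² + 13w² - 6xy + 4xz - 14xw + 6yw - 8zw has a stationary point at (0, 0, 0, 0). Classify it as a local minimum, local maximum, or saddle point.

The Hessian at the origin is H = [[20, -6, 4, -14], [-6, 6, 0, 6], [4, 0, 4, -8], [-14, 6, -8, 26]].
Row-reducing H symmetrically gives the diagonal entries 20, 21/5, 20/7, 4.
Counting signs: 4 positive.
H is positive definite, so the origin is a strict local minimum.

local minimum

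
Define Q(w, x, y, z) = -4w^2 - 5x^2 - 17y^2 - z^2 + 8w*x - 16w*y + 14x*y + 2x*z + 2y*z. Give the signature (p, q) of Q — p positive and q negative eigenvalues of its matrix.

(0, 2)

Write A = [[-4, 4, -8, 0], [4, -5, 7, 1], [-8, 7, -17, 1], [0, 1, 1, -1]].
Applying the same elementary operations to the rows and columns of A produces a congruent diagonal matrix with entries -4, -1, 0, 0.
Counting signs: 2 negative, 2 zero.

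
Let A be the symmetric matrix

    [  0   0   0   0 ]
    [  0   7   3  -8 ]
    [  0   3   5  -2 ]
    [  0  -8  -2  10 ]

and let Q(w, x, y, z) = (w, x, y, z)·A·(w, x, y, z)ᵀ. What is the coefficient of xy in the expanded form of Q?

The coefficient of xy is A[2,3] + A[3,2] = 2·3 = 6.

6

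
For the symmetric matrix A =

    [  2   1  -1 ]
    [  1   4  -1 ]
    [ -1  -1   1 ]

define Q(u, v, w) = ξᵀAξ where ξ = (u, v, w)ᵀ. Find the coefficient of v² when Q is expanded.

The coefficient of v² is the diagonal entry A[2,2] = 4.

4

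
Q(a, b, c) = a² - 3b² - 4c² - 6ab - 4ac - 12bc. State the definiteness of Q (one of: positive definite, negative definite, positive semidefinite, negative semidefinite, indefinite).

indefinite

The symmetric matrix is A = [[1, -3, -2], [-3, -3, -6], [-2, -6, -4]].
Congruent diagonalization of A (simultaneous row and column reduction) yields pivots 1, -12, 4.
Counting signs: 2 positive, 1 negative.
Hence Q is indefinite.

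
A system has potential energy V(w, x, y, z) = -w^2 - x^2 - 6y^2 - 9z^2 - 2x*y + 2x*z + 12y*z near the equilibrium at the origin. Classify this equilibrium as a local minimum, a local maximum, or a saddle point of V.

local maximum

The Hessian at the origin is H = [[-2, 0, 0, 0], [0, -2, -2, 2], [0, -2, -12, 12], [0, 2, 12, -18]].
Congruent diagonalization of H (simultaneous row and column reduction) yields pivots -2, -2, -10, -6.
That gives 4 negative pivots.
H is negative definite, so the origin is a strict local maximum.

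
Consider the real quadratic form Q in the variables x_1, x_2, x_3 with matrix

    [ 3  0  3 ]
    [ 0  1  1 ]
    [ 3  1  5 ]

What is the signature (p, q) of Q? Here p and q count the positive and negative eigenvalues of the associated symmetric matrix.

(3, 0)

An LDLᵀ factorisation of A has diagonal entries 3, 1, 1.
Counting signs: 3 positive.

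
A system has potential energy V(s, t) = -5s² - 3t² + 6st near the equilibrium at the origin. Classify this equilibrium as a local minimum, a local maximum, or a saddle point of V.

The Hessian at the origin is H = [[-10, 6], [6, -6]].
det H = -10·-6 − (6)² = 24 > 0 and H[1,1] = -10 < 0, so H is negative definite.
Therefore the origin is a local maximum.

local maximum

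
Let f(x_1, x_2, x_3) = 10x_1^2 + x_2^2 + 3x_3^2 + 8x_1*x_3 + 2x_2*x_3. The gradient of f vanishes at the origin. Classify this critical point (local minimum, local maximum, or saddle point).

local minimum

The Hessian at the origin is H = [[20, 0, 8], [0, 2, 2], [8, 2, 6]].
Symmetric row and column elimination reduces H to a congruent diagonal form with pivots 20, 2, 4/5.
So there are 3 positive pivots.
H is positive definite, so the origin is a strict local minimum.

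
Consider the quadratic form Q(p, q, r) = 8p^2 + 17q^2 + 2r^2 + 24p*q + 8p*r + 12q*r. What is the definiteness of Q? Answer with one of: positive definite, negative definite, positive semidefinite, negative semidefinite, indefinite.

indefinite

Write A = [[8, 12, 4], [12, 17, 6], [4, 6, 2]].
Row-reducing A symmetrically gives the diagonal entries 8, -1, 0.
So there are 1 positive, 1 negative, 1 zero pivots.
Hence Q is indefinite.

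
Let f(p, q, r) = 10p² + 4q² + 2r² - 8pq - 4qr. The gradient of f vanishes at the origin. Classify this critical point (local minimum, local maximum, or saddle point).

local minimum

The Hessian at the origin is H = [[20, -8, 0], [-8, 8, -4], [0, -4, 4]].
Row-reducing H symmetrically gives the diagonal entries 20, 24/5, 2/3.
So there are 3 positive pivots.
H is positive definite, so the origin is a strict local minimum.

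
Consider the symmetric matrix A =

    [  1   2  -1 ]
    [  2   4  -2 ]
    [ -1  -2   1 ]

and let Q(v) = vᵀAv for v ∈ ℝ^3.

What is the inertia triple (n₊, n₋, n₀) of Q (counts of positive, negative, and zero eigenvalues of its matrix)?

Applying the same elementary operations to the rows and columns of A produces a congruent diagonal matrix with entries 1, 0, 0.
That gives 1 positive, 2 zero pivots.

(1, 0, 2)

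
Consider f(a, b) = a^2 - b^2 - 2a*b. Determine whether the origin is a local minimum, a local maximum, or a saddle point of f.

saddle point

The Hessian at the origin is H = [[2, -2], [-2, -2]].
det H = 2·-2 − (-2)² = -8 < 0, so H is indefinite.
Therefore the origin is a saddle point.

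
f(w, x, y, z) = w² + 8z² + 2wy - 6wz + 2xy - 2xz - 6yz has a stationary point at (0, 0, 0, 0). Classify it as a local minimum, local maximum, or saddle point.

saddle point

The Hessian at the origin is H = [[2, 0, 2, -6], [0, 0, 2, -2], [2, 2, 0, -6], [-6, -2, -6, 16]].
H is indefinite, so the origin is a saddle point.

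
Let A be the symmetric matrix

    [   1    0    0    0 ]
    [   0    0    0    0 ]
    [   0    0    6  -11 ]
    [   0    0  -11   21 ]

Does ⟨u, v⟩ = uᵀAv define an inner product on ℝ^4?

no

Congruent diagonalization of A (simultaneous row and column reduction) yields pivots 1, 0, 6, 5/6.
Counting signs: 3 positive, 1 zero.
Hence Q is positive semidefinite.
⟨·,·⟩ is an inner product exactly when A is positive definite.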